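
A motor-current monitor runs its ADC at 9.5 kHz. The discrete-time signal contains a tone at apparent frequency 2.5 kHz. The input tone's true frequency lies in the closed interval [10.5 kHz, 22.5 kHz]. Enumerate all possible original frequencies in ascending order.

Frequencies that alias to 2.5 kHz are k·fs ± 2.5 kHz for integer k ≥ 0.
k=0: 2.5 kHz.
k=1: 7 kHz, 12 kHz.
k=2: 16.5 kHz, 21.5 kHz.
k=3: 26 kHz, 31 kHz.
Within [10.5 kHz, 22.5 kHz]: 12 kHz, 16.5 kHz, 21.5 kHz.

12 kHz, 16.5 kHz, 21.5 kHz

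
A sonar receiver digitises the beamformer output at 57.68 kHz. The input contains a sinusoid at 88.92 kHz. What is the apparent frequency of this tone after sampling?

26.44 kHz

88.92 kHz mod fs = 31.24 kHz.
31.24 kHz > fs/2 = 28.84 kHz, folds to fs − 31.24 kHz = 26.44 kHz.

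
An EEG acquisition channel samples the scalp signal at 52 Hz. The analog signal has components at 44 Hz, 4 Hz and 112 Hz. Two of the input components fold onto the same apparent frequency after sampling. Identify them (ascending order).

44 Hz, 112 Hz

fs/2 = 26 Hz.
44 Hz > fs/2 = 26 Hz, folds to fs − 44 Hz = 8 Hz.
4 Hz ≤ fs/2 = 26 Hz, passes unchanged.
112 Hz mod fs = 8 Hz.
8 Hz ≤ fs/2 = 26 Hz, appears at 8 Hz.
44 Hz and 112 Hz both map to 8 Hz.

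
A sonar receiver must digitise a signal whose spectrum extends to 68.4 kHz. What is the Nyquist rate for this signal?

Nyquist rate = 2 × 68.4 kHz = 136.8 kHz.

136.8 kHz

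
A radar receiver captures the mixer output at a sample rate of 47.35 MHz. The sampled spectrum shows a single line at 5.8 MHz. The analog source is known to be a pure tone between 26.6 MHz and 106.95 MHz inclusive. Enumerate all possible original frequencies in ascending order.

Frequencies that alias to 5.8 MHz are k·fs ± 5.8 MHz for integer k ≥ 0.
k=0: 5.8 MHz.
k=1: 41.55 MHz, 53.15 MHz.
k=2: 88.9 MHz, 100.5 MHz.
k=3: 136.25 MHz, 147.85 MHz.
Within [26.6 MHz, 106.95 MHz]: 41.55 MHz, 53.15 MHz, 88.9 MHz, 100.5 MHz.

41.55 MHz, 53.15 MHz, 88.9 MHz, 100.5 MHz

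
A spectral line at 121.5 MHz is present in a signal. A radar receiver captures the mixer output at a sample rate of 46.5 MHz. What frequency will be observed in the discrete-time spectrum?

121.5 MHz mod fs = 28.5 MHz.
28.5 MHz > fs/2 = 23.25 MHz, folds to fs − 28.5 MHz = 18 MHz.

18 MHz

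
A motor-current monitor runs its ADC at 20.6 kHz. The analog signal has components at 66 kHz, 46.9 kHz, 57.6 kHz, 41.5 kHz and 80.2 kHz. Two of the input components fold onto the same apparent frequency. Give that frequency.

fs/2 = 10.3 kHz.
66 kHz mod fs = 4.2 kHz.
4.2 kHz ≤ fs/2 = 10.3 kHz, appears at 4.2 kHz.
46.9 kHz mod fs = 5.7 kHz.
5.7 kHz ≤ fs/2 = 10.3 kHz, appears at 5.7 kHz.
57.6 kHz mod fs = 16.4 kHz.
16.4 kHz > fs/2 = 10.3 kHz, folds to fs − 16.4 kHz = 4.2 kHz.
41.5 kHz mod fs = 0.3 kHz.
0.3 kHz ≤ fs/2 = 10.3 kHz, appears at 0.3 kHz.
80.2 kHz mod fs = 18.4 kHz.
18.4 kHz > fs/2 = 10.3 kHz, folds to fs − 18.4 kHz = 2.2 kHz.
57.6 kHz and 66 kHz both map to 4.2 kHz.

4.2 kHz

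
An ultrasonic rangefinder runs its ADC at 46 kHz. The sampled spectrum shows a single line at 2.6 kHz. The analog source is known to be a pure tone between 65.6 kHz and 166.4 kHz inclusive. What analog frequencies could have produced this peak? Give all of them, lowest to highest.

89.4 kHz, 94.6 kHz, 135.4 kHz, 140.6 kHz

Frequencies that alias to 2.6 kHz are k·fs ± 2.6 kHz for integer k ≥ 0.
k=0: 2.6 kHz.
k=1: 43.4 kHz, 48.6 kHz.
k=2: 89.4 kHz, 94.6 kHz.
k=3: 135.4 kHz, 140.6 kHz.
k=4: 181.4 kHz, 186.6 kHz.
Within [65.6 kHz, 166.4 kHz]: 89.4 kHz, 94.6 kHz, 135.4 kHz, 140.6 kHz.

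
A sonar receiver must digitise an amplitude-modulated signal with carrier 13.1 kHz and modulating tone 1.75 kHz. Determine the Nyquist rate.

AM sidebands sit at fc ± fm = 11.35 kHz and 14.85 kHz.
Highest-frequency component: 14.85 kHz.
Nyquist rate = 2 × 14.85 kHz = 29.7 kHz.

29.7 kHz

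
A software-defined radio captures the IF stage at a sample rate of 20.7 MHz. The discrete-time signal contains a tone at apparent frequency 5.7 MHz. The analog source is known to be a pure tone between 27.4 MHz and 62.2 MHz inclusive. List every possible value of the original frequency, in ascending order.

35.7 MHz, 47.1 MHz, 56.4 MHz

Frequencies that alias to 5.7 MHz are k·fs ± 5.7 MHz for integer k ≥ 0.
k=0: 5.7 MHz.
k=1: 15 MHz, 26.4 MHz.
k=2: 35.7 MHz, 47.1 MHz.
k=3: 56.4 MHz, 67.8 MHz.
k=4: 77.1 MHz, 88.5 MHz.
Within [27.4 MHz, 62.2 MHz]: 35.7 MHz, 47.1 MHz, 56.4 MHz.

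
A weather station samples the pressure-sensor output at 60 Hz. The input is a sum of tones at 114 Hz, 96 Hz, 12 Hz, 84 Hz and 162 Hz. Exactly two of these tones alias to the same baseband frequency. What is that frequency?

fs/2 = 30 Hz.
114 Hz mod fs = 54 Hz.
54 Hz > fs/2 = 30 Hz, folds to fs − 54 Hz = 6 Hz.
96 Hz mod fs = 36 Hz.
36 Hz > fs/2 = 30 Hz, folds to fs − 36 Hz = 24 Hz.
12 Hz ≤ fs/2 = 30 Hz, passes unchanged.
84 Hz mod fs = 24 Hz.
24 Hz ≤ fs/2 = 30 Hz, appears at 24 Hz.
162 Hz mod fs = 42 Hz.
42 Hz > fs/2 = 30 Hz, folds to fs − 42 Hz = 18 Hz.
84 Hz and 96 Hz both map to 24 Hz.

24 Hz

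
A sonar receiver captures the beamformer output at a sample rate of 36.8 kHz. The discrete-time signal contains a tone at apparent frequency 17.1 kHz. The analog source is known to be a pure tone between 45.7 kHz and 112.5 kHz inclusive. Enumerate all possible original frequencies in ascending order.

Frequencies that alias to 17.1 kHz are k·fs ± 17.1 kHz for integer k ≥ 0.
k=0: 17.1 kHz.
k=1: 19.7 kHz, 53.9 kHz.
k=2: 56.5 kHz, 90.7 kHz.
k=3: 93.3 kHz, 127.5 kHz.
k=4: 130.1 kHz, 164.3 kHz.
Within [45.7 kHz, 112.5 kHz]: 53.9 kHz, 56.5 kHz, 90.7 kHz, 93.3 kHz.

53.9 kHz, 56.5 kHz, 90.7 kHz, 93.3 kHz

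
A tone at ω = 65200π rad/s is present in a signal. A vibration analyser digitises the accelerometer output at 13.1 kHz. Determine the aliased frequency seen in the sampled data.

6.4 kHz

ω = 65200π rad/s → f = ω/(2π) = 32600 Hz = 32.6 kHz.
32.6 kHz mod fs = 6.4 kHz.
6.4 kHz ≤ fs/2 = 6.55 kHz, appears at 6.4 kHz.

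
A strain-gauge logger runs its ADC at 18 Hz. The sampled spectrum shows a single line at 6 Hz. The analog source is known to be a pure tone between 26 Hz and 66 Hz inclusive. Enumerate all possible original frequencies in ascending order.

30 Hz, 42 Hz, 48 Hz, 60 Hz, 66 Hz

Frequencies that alias to 6 Hz are k·fs ± 6 Hz for integer k ≥ 0.
k=0: 6 Hz.
k=1: 12 Hz, 24 Hz.
k=2: 30 Hz, 42 Hz.
k=3: 48 Hz, 60 Hz.
k=4: 66 Hz, 78 Hz.
k=5: 84 Hz, 96 Hz.
Within [26 Hz, 66 Hz]: 30 Hz, 42 Hz, 48 Hz, 60 Hz, 66 Hz.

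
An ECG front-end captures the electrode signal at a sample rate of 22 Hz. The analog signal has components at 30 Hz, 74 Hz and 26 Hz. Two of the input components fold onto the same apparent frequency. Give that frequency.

fs/2 = 11 Hz.
30 Hz mod fs = 8 Hz.
8 Hz ≤ fs/2 = 11 Hz, appears at 8 Hz.
74 Hz mod fs = 8 Hz.
8 Hz ≤ fs/2 = 11 Hz, appears at 8 Hz.
26 Hz mod fs = 4 Hz.
4 Hz ≤ fs/2 = 11 Hz, appears at 4 Hz.
30 Hz and 74 Hz both map to 8 Hz.

8 Hz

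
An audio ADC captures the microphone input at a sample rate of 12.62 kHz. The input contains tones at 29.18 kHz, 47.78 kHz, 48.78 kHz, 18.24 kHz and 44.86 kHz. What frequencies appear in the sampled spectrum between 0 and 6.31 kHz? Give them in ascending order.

1.7 kHz, 2.7 kHz, 3.94 kHz, 5.62 kHz

fs/2 = 6.31 kHz.
29.18 kHz mod fs = 3.94 kHz.
3.94 kHz ≤ fs/2 = 6.31 kHz, appears at 3.94 kHz.
47.78 kHz mod fs = 9.92 kHz.
9.92 kHz > fs/2 = 6.31 kHz, folds to fs − 9.92 kHz = 2.7 kHz.
48.78 kHz mod fs = 10.92 kHz.
10.92 kHz > fs/2 = 6.31 kHz, folds to fs − 10.92 kHz = 1.7 kHz.
18.24 kHz mod fs = 5.62 kHz.
5.62 kHz ≤ fs/2 = 6.31 kHz, appears at 5.62 kHz.
44.86 kHz mod fs = 7 kHz.
7 kHz > fs/2 = 6.31 kHz, folds to fs − 7 kHz = 5.62 kHz.
Distinct values: {1.7 kHz, 2.7 kHz, 3.94 kHz, 5.62 kHz}.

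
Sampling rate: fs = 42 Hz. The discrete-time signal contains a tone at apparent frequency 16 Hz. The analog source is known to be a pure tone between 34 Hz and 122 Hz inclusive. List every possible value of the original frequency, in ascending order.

Frequencies that alias to 16 Hz are k·fs ± 16 Hz for integer k ≥ 0.
k=0: 16 Hz.
k=1: 26 Hz, 58 Hz.
k=2: 68 Hz, 100 Hz.
k=3: 110 Hz, 142 Hz.
k=4: 152 Hz, 184 Hz.
Within [34 Hz, 122 Hz]: 58 Hz, 68 Hz, 100 Hz, 110 Hz.

58 Hz, 68 Hz, 100 Hz, 110 Hz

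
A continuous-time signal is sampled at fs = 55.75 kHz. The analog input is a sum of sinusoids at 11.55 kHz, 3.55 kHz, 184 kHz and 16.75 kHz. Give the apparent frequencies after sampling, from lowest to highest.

3.55 kHz, 11.55 kHz, 16.75 kHz

fs/2 = 27.875 kHz.
11.55 kHz ≤ fs/2 = 27.875 kHz, passes unchanged.
3.55 kHz ≤ fs/2 = 27.875 kHz, passes unchanged.
184 kHz mod fs = 16.75 kHz.
16.75 kHz ≤ fs/2 = 27.875 kHz, appears at 16.75 kHz.
16.75 kHz ≤ fs/2 = 27.875 kHz, passes unchanged.
Distinct values: {3.55 kHz, 11.55 kHz, 16.75 kHz}.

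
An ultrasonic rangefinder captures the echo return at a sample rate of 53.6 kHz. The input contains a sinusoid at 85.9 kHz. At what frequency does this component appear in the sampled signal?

21.3 kHz

85.9 kHz mod fs = 32.3 kHz.
32.3 kHz > fs/2 = 26.8 kHz, folds to fs − 32.3 kHz = 21.3 kHz.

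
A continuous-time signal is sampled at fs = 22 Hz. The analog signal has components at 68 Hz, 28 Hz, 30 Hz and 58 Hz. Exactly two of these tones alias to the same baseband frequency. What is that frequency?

fs/2 = 11 Hz.
68 Hz mod fs = 2 Hz.
2 Hz ≤ fs/2 = 11 Hz, appears at 2 Hz.
28 Hz mod fs = 6 Hz.
6 Hz ≤ fs/2 = 11 Hz, appears at 6 Hz.
30 Hz mod fs = 8 Hz.
8 Hz ≤ fs/2 = 11 Hz, appears at 8 Hz.
58 Hz mod fs = 14 Hz.
14 Hz > fs/2 = 11 Hz, folds to fs − 14 Hz = 8 Hz.
30 Hz and 58 Hz both map to 8 Hz.

8 Hz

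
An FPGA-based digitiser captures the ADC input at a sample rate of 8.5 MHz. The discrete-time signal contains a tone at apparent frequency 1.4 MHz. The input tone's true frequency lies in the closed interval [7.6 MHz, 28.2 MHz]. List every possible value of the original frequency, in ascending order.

Frequencies that alias to 1.4 MHz are k·fs ± 1.4 MHz for integer k ≥ 0.
k=0: 1.4 MHz.
k=1: 7.1 MHz, 9.9 MHz.
k=2: 15.6 MHz, 18.4 MHz.
k=3: 24.1 MHz, 26.9 MHz.
k=4: 32.6 MHz, 35.4 MHz.
Within [7.6 MHz, 28.2 MHz]: 9.9 MHz, 15.6 MHz, 18.4 MHz, 24.1 MHz, 26.9 MHz.

9.9 MHz, 15.6 MHz, 18.4 MHz, 24.1 MHz, 26.9 MHz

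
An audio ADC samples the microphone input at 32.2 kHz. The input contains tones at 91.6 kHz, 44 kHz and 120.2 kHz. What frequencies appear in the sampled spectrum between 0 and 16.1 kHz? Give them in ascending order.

fs/2 = 16.1 kHz.
91.6 kHz mod fs = 27.2 kHz.
27.2 kHz > fs/2 = 16.1 kHz, folds to fs − 27.2 kHz = 5 kHz.
44 kHz mod fs = 11.8 kHz.
11.8 kHz ≤ fs/2 = 16.1 kHz, appears at 11.8 kHz.
120.2 kHz mod fs = 23.6 kHz.
23.6 kHz > fs/2 = 16.1 kHz, folds to fs − 23.6 kHz = 8.6 kHz.
Distinct values: {5 kHz, 8.6 kHz, 11.8 kHz}.

5 kHz, 8.6 kHz, 11.8 kHz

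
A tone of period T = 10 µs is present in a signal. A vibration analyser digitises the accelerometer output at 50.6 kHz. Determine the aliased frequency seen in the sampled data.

T = 10 µs → f = 1/T = 100 kHz.
100 kHz mod fs = 49.4 kHz.
49.4 kHz > fs/2 = 25.3 kHz, folds to fs − 49.4 kHz = 1.2 kHz.

1.2 kHz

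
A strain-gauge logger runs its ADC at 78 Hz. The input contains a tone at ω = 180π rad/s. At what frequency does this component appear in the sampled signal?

ω = 180π rad/s → f = ω/(2π) = 90 Hz.
90 Hz mod fs = 12 Hz.
12 Hz ≤ fs/2 = 39 Hz, appears at 12 Hz.

12 Hz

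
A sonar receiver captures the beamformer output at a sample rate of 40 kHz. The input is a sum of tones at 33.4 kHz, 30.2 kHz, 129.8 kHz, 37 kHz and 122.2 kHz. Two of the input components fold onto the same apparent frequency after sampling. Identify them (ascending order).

fs/2 = 20 kHz.
33.4 kHz > fs/2 = 20 kHz, folds to fs − 33.4 kHz = 6.6 kHz.
30.2 kHz > fs/2 = 20 kHz, folds to fs − 30.2 kHz = 9.8 kHz.
129.8 kHz mod fs = 9.8 kHz.
9.8 kHz ≤ fs/2 = 20 kHz, appears at 9.8 kHz.
37 kHz > fs/2 = 20 kHz, folds to fs − 37 kHz = 3 kHz.
122.2 kHz mod fs = 2.2 kHz.
2.2 kHz ≤ fs/2 = 20 kHz, appears at 2.2 kHz.
30.2 kHz and 129.8 kHz both map to 9.8 kHz.

30.2 kHz, 129.8 kHz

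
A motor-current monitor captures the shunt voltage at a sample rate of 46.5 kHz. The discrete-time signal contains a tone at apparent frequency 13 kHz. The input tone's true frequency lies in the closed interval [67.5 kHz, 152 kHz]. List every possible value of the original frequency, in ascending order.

Frequencies that alias to 13 kHz are k·fs ± 13 kHz for integer k ≥ 0.
k=0: 13 kHz.
k=1: 33.5 kHz, 59.5 kHz.
k=2: 80 kHz, 106 kHz.
k=3: 126.5 kHz, 152.5 kHz.
k=4: 173 kHz, 199 kHz.
Within [67.5 kHz, 152 kHz]: 80 kHz, 106 kHz, 126.5 kHz.

80 kHz, 106 kHz, 126.5 kHz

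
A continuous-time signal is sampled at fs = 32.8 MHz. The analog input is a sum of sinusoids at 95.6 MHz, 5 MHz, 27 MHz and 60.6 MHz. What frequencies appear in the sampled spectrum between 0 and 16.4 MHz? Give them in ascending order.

2.8 MHz, 5 MHz, 5.8 MHz

fs/2 = 16.4 MHz.
95.6 MHz mod fs = 30 MHz.
30 MHz > fs/2 = 16.4 MHz, folds to fs − 30 MHz = 2.8 MHz.
5 MHz ≤ fs/2 = 16.4 MHz, passes unchanged.
27 MHz > fs/2 = 16.4 MHz, folds to fs − 27 MHz = 5.8 MHz.
60.6 MHz mod fs = 27.8 MHz.
27.8 MHz > fs/2 = 16.4 MHz, folds to fs − 27.8 MHz = 5 MHz.
Distinct values: {2.8 MHz, 5 MHz, 5.8 MHz}.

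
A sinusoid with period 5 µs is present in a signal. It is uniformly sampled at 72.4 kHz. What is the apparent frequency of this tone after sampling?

T = 5 µs → f = 1/T = 200 kHz.
200 kHz mod fs = 55.2 kHz.
55.2 kHz > fs/2 = 36.2 kHz, folds to fs − 55.2 kHz = 17.2 kHz.

17.2 kHz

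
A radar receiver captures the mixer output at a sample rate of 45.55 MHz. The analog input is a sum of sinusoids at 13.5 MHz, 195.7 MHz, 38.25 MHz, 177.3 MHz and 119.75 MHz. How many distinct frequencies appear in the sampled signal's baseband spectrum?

fs/2 = 22.775 MHz.
13.5 MHz ≤ fs/2 = 22.775 MHz, passes unchanged.
195.7 MHz mod fs = 13.5 MHz.
13.5 MHz ≤ fs/2 = 22.775 MHz, appears at 13.5 MHz.
38.25 MHz > fs/2 = 22.775 MHz, folds to fs − 38.25 MHz = 7.3 MHz.
177.3 MHz mod fs = 40.65 MHz.
40.65 MHz > fs/2 = 22.775 MHz, folds to fs − 40.65 MHz = 4.9 MHz.
119.75 MHz mod fs = 28.65 MHz.
28.65 MHz > fs/2 = 22.775 MHz, folds to fs − 28.65 MHz = 16.9 MHz.
Distinct values: {4.9 MHz, 7.3 MHz, 13.5 MHz, 16.9 MHz} → 4.

4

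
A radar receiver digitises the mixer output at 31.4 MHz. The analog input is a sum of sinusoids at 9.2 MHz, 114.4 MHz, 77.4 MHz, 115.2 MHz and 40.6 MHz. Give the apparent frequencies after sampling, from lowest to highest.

fs/2 = 15.7 MHz.
9.2 MHz ≤ fs/2 = 15.7 MHz, passes unchanged.
114.4 MHz mod fs = 20.2 MHz.
20.2 MHz > fs/2 = 15.7 MHz, folds to fs − 20.2 MHz = 11.2 MHz.
77.4 MHz mod fs = 14.6 MHz.
14.6 MHz ≤ fs/2 = 15.7 MHz, appears at 14.6 MHz.
115.2 MHz mod fs = 21 MHz.
21 MHz > fs/2 = 15.7 MHz, folds to fs − 21 MHz = 10.4 MHz.
40.6 MHz mod fs = 9.2 MHz.
9.2 MHz ≤ fs/2 = 15.7 MHz, appears at 9.2 MHz.
Distinct values: {9.2 MHz, 10.4 MHz, 11.2 MHz, 14.6 MHz}.

9.2 MHz, 10.4 MHz, 11.2 MHz, 14.6 MHz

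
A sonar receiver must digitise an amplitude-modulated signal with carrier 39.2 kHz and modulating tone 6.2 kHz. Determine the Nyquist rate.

AM sidebands sit at fc ± fm = 33 kHz and 45.4 kHz.
Highest-frequency component: 45.4 kHz.
Nyquist rate = 2 × 45.4 kHz = 90.8 kHz.

90.8 kHz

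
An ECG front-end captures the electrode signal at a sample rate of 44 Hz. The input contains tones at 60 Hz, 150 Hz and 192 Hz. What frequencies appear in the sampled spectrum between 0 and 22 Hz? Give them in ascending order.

fs/2 = 22 Hz.
60 Hz mod fs = 16 Hz.
16 Hz ≤ fs/2 = 22 Hz, appears at 16 Hz.
150 Hz mod fs = 18 Hz.
18 Hz ≤ fs/2 = 22 Hz, appears at 18 Hz.
192 Hz mod fs = 16 Hz.
16 Hz ≤ fs/2 = 22 Hz, appears at 16 Hz.
Distinct values: {16 Hz, 18 Hz}.

16 Hz, 18 Hz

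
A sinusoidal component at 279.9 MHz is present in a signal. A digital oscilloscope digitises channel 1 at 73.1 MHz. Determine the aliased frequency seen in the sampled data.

279.9 MHz mod fs = 60.6 MHz.
60.6 MHz > fs/2 = 36.55 MHz, folds to fs − 60.6 MHz = 12.5 MHz.

12.5 MHz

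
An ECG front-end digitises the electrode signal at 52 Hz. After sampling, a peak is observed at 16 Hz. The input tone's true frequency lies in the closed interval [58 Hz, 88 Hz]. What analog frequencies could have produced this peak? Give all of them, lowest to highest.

Frequencies that alias to 16 Hz are k·fs ± 16 Hz for integer k ≥ 0.
k=0: 16 Hz.
k=1: 36 Hz, 68 Hz.
k=2: 88 Hz, 120 Hz.
k=3: 140 Hz, 172 Hz.
Within [58 Hz, 88 Hz]: 68 Hz, 88 Hz.

68 Hz, 88 Hz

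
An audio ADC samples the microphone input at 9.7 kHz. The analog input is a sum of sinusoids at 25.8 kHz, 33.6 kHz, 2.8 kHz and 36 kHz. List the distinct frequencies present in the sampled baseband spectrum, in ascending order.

fs/2 = 4.85 kHz.
25.8 kHz mod fs = 6.4 kHz.
6.4 kHz > fs/2 = 4.85 kHz, folds to fs − 6.4 kHz = 3.3 kHz.
33.6 kHz mod fs = 4.5 kHz.
4.5 kHz ≤ fs/2 = 4.85 kHz, appears at 4.5 kHz.
2.8 kHz ≤ fs/2 = 4.85 kHz, passes unchanged.
36 kHz mod fs = 6.9 kHz.
6.9 kHz > fs/2 = 4.85 kHz, folds to fs − 6.9 kHz = 2.8 kHz.
Distinct values: {2.8 kHz, 3.3 kHz, 4.5 kHz}.

2.8 kHz, 3.3 kHz, 4.5 kHz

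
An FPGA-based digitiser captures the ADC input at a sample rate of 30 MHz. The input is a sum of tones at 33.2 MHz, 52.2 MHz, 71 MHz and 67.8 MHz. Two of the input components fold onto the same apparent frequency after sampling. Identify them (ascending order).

fs/2 = 15 MHz.
33.2 MHz mod fs = 3.2 MHz.
3.2 MHz ≤ fs/2 = 15 MHz, appears at 3.2 MHz.
52.2 MHz mod fs = 22.2 MHz.
22.2 MHz > fs/2 = 15 MHz, folds to fs − 22.2 MHz = 7.8 MHz.
71 MHz mod fs = 11 MHz.
11 MHz ≤ fs/2 = 15 MHz, appears at 11 MHz.
67.8 MHz mod fs = 7.8 MHz.
7.8 MHz ≤ fs/2 = 15 MHz, appears at 7.8 MHz.
52.2 MHz and 67.8 MHz both map to 7.8 MHz.

52.2 MHz, 67.8 MHz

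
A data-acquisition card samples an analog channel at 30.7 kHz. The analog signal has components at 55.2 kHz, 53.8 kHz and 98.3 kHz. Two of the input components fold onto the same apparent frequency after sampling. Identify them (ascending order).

fs/2 = 15.35 kHz.
55.2 kHz mod fs = 24.5 kHz.
24.5 kHz > fs/2 = 15.35 kHz, folds to fs − 24.5 kHz = 6.2 kHz.
53.8 kHz mod fs = 23.1 kHz.
23.1 kHz > fs/2 = 15.35 kHz, folds to fs − 23.1 kHz = 7.6 kHz.
98.3 kHz mod fs = 6.2 kHz.
6.2 kHz ≤ fs/2 = 15.35 kHz, appears at 6.2 kHz.
55.2 kHz and 98.3 kHz both map to 6.2 kHz.

55.2 kHz, 98.3 kHz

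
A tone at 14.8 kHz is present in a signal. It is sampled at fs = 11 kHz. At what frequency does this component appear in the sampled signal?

14.8 kHz mod fs = 3.8 kHz.
3.8 kHz ≤ fs/2 = 5.5 kHz, appears at 3.8 kHz.

3.8 kHz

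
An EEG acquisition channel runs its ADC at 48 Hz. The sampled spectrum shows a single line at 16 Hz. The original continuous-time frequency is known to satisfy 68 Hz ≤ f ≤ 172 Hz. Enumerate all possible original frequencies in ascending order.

Frequencies that alias to 16 Hz are k·fs ± 16 Hz for integer k ≥ 0.
k=0: 16 Hz.
k=1: 32 Hz, 64 Hz.
k=2: 80 Hz, 112 Hz.
k=3: 128 Hz, 160 Hz.
k=4: 176 Hz, 208 Hz.
Within [68 Hz, 172 Hz]: 80 Hz, 112 Hz, 128 Hz, 160 Hz.

80 Hz, 112 Hz, 128 Hz, 160 Hz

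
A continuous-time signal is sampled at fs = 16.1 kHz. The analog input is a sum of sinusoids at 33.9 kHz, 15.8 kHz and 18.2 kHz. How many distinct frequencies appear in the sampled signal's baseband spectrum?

3

fs/2 = 8.05 kHz.
33.9 kHz mod fs = 1.7 kHz.
1.7 kHz ≤ fs/2 = 8.05 kHz, appears at 1.7 kHz.
15.8 kHz > fs/2 = 8.05 kHz, folds to fs − 15.8 kHz = 0.3 kHz.
18.2 kHz mod fs = 2.1 kHz.
2.1 kHz ≤ fs/2 = 8.05 kHz, appears at 2.1 kHz.
Distinct values: {0.3 kHz, 1.7 kHz, 2.1 kHz} → 3.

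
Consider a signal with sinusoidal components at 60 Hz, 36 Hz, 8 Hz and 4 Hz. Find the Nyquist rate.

Highest-frequency component: 60 Hz.
Nyquist rate = 2 × 60 Hz = 120 Hz.

120 Hz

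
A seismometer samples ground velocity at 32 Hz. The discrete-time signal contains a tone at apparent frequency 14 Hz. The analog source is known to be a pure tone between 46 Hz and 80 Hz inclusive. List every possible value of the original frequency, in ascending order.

46 Hz, 50 Hz, 78 Hz

Frequencies that alias to 14 Hz are k·fs ± 14 Hz for integer k ≥ 0.
k=0: 14 Hz.
k=1: 18 Hz, 46 Hz.
k=2: 50 Hz, 78 Hz.
k=3: 82 Hz, 110 Hz.
Within [46 Hz, 80 Hz]: 46 Hz, 50 Hz, 78 Hz.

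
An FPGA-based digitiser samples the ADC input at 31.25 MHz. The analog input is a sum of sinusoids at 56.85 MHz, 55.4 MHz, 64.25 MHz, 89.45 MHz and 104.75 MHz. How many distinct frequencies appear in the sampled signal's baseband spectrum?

5

fs/2 = 15.625 MHz.
56.85 MHz mod fs = 25.6 MHz.
25.6 MHz > fs/2 = 15.625 MHz, folds to fs − 25.6 MHz = 5.65 MHz.
55.4 MHz mod fs = 24.15 MHz.
24.15 MHz > fs/2 = 15.625 MHz, folds to fs − 24.15 MHz = 7.1 MHz.
64.25 MHz mod fs = 1.75 MHz.
1.75 MHz ≤ fs/2 = 15.625 MHz, appears at 1.75 MHz.
89.45 MHz mod fs = 26.95 MHz.
26.95 MHz > fs/2 = 15.625 MHz, folds to fs − 26.95 MHz = 4.3 MHz.
104.75 MHz mod fs = 11 MHz.
11 MHz ≤ fs/2 = 15.625 MHz, appears at 11 MHz.
Distinct values: {1.75 MHz, 4.3 MHz, 5.65 MHz, 7.1 MHz, 11 MHz} → 5.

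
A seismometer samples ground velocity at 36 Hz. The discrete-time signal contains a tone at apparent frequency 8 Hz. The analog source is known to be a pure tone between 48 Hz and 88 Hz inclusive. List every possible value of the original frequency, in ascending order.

Frequencies that alias to 8 Hz are k·fs ± 8 Hz for integer k ≥ 0.
k=0: 8 Hz.
k=1: 28 Hz, 44 Hz.
k=2: 64 Hz, 80 Hz.
k=3: 100 Hz, 116 Hz.
Within [48 Hz, 88 Hz]: 64 Hz, 80 Hz.

64 Hz, 80 Hz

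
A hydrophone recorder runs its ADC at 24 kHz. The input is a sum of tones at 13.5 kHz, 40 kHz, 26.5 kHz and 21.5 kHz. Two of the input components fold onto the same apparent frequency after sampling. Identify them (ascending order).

fs/2 = 12 kHz.
13.5 kHz > fs/2 = 12 kHz, folds to fs − 13.5 kHz = 10.5 kHz.
40 kHz mod fs = 16 kHz.
16 kHz > fs/2 = 12 kHz, folds to fs − 16 kHz = 8 kHz.
26.5 kHz mod fs = 2.5 kHz.
2.5 kHz ≤ fs/2 = 12 kHz, appears at 2.5 kHz.
21.5 kHz > fs/2 = 12 kHz, folds to fs − 21.5 kHz = 2.5 kHz.
21.5 kHz and 26.5 kHz both map to 2.5 kHz.

21.5 kHz, 26.5 kHz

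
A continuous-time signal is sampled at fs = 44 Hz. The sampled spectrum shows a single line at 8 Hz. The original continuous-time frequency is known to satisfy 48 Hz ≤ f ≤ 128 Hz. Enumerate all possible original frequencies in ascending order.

Frequencies that alias to 8 Hz are k·fs ± 8 Hz for integer k ≥ 0.
k=0: 8 Hz.
k=1: 36 Hz, 52 Hz.
k=2: 80 Hz, 96 Hz.
k=3: 124 Hz, 140 Hz.
k=4: 168 Hz, 184 Hz.
Within [48 Hz, 128 Hz]: 52 Hz, 80 Hz, 96 Hz, 124 Hz.

52 Hz, 80 Hz, 96 Hz, 124 Hz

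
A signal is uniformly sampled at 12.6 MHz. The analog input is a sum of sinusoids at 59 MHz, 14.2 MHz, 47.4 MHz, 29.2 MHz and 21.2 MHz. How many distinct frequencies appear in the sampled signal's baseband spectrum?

3

fs/2 = 6.3 MHz.
59 MHz mod fs = 8.6 MHz.
8.6 MHz > fs/2 = 6.3 MHz, folds to fs − 8.6 MHz = 4 MHz.
14.2 MHz mod fs = 1.6 MHz.
1.6 MHz ≤ fs/2 = 6.3 MHz, appears at 1.6 MHz.
47.4 MHz mod fs = 9.6 MHz.
9.6 MHz > fs/2 = 6.3 MHz, folds to fs − 9.6 MHz = 3 MHz.
29.2 MHz mod fs = 4 MHz.
4 MHz ≤ fs/2 = 6.3 MHz, appears at 4 MHz.
21.2 MHz mod fs = 8.6 MHz.
8.6 MHz > fs/2 = 6.3 MHz, folds to fs − 8.6 MHz = 4 MHz.
Distinct values: {1.6 MHz, 3 MHz, 4 MHz} → 3.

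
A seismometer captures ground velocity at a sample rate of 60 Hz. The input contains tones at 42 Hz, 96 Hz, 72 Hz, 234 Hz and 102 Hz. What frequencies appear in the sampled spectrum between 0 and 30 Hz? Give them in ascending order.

6 Hz, 12 Hz, 18 Hz, 24 Hz

fs/2 = 30 Hz.
42 Hz > fs/2 = 30 Hz, folds to fs − 42 Hz = 18 Hz.
96 Hz mod fs = 36 Hz.
36 Hz > fs/2 = 30 Hz, folds to fs − 36 Hz = 24 Hz.
72 Hz mod fs = 12 Hz.
12 Hz ≤ fs/2 = 30 Hz, appears at 12 Hz.
234 Hz mod fs = 54 Hz.
54 Hz > fs/2 = 30 Hz, folds to fs − 54 Hz = 6 Hz.
102 Hz mod fs = 42 Hz.
42 Hz > fs/2 = 30 Hz, folds to fs − 42 Hz = 18 Hz.
Distinct values: {6 Hz, 12 Hz, 18 Hz, 24 Hz}.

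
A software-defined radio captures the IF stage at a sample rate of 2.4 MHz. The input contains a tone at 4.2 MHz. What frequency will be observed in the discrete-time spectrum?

0.6 MHz

4.2 MHz mod fs = 1.8 MHz.
1.8 MHz > fs/2 = 1.2 MHz, folds to fs − 1.8 MHz = 0.6 MHz.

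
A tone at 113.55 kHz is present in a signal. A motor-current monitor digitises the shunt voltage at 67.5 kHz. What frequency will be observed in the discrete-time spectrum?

21.45 kHz

113.55 kHz mod fs = 46.05 kHz.
46.05 kHz > fs/2 = 33.75 kHz, folds to fs − 46.05 kHz = 21.45 kHz.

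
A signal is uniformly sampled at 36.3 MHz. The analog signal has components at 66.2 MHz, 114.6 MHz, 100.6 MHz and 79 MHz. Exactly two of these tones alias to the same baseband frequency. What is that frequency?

6.4 MHz

fs/2 = 18.15 MHz.
66.2 MHz mod fs = 29.9 MHz.
29.9 MHz > fs/2 = 18.15 MHz, folds to fs − 29.9 MHz = 6.4 MHz.
114.6 MHz mod fs = 5.7 MHz.
5.7 MHz ≤ fs/2 = 18.15 MHz, appears at 5.7 MHz.
100.6 MHz mod fs = 28 MHz.
28 MHz > fs/2 = 18.15 MHz, folds to fs − 28 MHz = 8.3 MHz.
79 MHz mod fs = 6.4 MHz.
6.4 MHz ≤ fs/2 = 18.15 MHz, appears at 6.4 MHz.
66.2 MHz and 79 MHz both map to 6.4 MHz.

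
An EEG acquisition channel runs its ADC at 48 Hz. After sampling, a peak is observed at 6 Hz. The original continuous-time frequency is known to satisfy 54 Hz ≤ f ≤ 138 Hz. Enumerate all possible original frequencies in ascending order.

Frequencies that alias to 6 Hz are k·fs ± 6 Hz for integer k ≥ 0.
k=0: 6 Hz.
k=1: 42 Hz, 54 Hz.
k=2: 90 Hz, 102 Hz.
k=3: 138 Hz, 150 Hz.
k=4: 186 Hz, 198 Hz.
Within [54 Hz, 138 Hz]: 54 Hz, 90 Hz, 102 Hz, 138 Hz.

54 Hz, 90 Hz, 102 Hz, 138 Hz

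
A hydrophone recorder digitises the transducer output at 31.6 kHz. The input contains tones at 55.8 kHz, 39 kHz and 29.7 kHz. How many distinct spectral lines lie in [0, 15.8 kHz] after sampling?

2

fs/2 = 15.8 kHz.
55.8 kHz mod fs = 24.2 kHz.
24.2 kHz > fs/2 = 15.8 kHz, folds to fs − 24.2 kHz = 7.4 kHz.
39 kHz mod fs = 7.4 kHz.
7.4 kHz ≤ fs/2 = 15.8 kHz, appears at 7.4 kHz.
29.7 kHz > fs/2 = 15.8 kHz, folds to fs − 29.7 kHz = 1.9 kHz.
Distinct values: {1.9 kHz, 7.4 kHz} → 2.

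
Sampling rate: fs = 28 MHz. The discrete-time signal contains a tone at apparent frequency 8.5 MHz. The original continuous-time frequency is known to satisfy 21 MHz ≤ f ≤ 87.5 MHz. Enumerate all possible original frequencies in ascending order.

36.5 MHz, 47.5 MHz, 64.5 MHz, 75.5 MHz

Frequencies that alias to 8.5 MHz are k·fs ± 8.5 MHz for integer k ≥ 0.
k=0: 8.5 MHz.
k=1: 19.5 MHz, 36.5 MHz.
k=2: 47.5 MHz, 64.5 MHz.
k=3: 75.5 MHz, 92.5 MHz.
k=4: 103.5 MHz, 120.5 MHz.
Within [21 MHz, 87.5 MHz]: 36.5 MHz, 47.5 MHz, 64.5 MHz, 75.5 MHz.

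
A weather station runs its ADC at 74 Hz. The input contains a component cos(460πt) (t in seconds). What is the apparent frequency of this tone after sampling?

ω = 460π rad/s → f = ω/(2π) = 230 Hz.
230 Hz mod fs = 8 Hz.
8 Hz ≤ fs/2 = 37 Hz, appears at 8 Hz.

8 Hz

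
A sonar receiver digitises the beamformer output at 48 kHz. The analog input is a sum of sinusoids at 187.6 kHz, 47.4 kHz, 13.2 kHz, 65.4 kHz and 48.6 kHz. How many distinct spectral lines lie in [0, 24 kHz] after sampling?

4

fs/2 = 24 kHz.
187.6 kHz mod fs = 43.6 kHz.
43.6 kHz > fs/2 = 24 kHz, folds to fs − 43.6 kHz = 4.4 kHz.
47.4 kHz > fs/2 = 24 kHz, folds to fs − 47.4 kHz = 0.6 kHz.
13.2 kHz ≤ fs/2 = 24 kHz, passes unchanged.
65.4 kHz mod fs = 17.4 kHz.
17.4 kHz ≤ fs/2 = 24 kHz, appears at 17.4 kHz.
48.6 kHz mod fs = 0.6 kHz.
0.6 kHz ≤ fs/2 = 24 kHz, appears at 0.6 kHz.
Distinct values: {0.6 kHz, 4.4 kHz, 13.2 kHz, 17.4 kHz} → 4.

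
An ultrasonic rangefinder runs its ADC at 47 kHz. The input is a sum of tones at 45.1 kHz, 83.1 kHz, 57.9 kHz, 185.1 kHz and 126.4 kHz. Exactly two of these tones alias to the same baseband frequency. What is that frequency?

fs/2 = 23.5 kHz.
45.1 kHz > fs/2 = 23.5 kHz, folds to fs − 45.1 kHz = 1.9 kHz.
83.1 kHz mod fs = 36.1 kHz.
36.1 kHz > fs/2 = 23.5 kHz, folds to fs − 36.1 kHz = 10.9 kHz.
57.9 kHz mod fs = 10.9 kHz.
10.9 kHz ≤ fs/2 = 23.5 kHz, appears at 10.9 kHz.
185.1 kHz mod fs = 44.1 kHz.
44.1 kHz > fs/2 = 23.5 kHz, folds to fs − 44.1 kHz = 2.9 kHz.
126.4 kHz mod fs = 32.4 kHz.
32.4 kHz > fs/2 = 23.5 kHz, folds to fs − 32.4 kHz = 14.6 kHz.
57.9 kHz and 83.1 kHz both map to 10.9 kHz.

10.9 kHz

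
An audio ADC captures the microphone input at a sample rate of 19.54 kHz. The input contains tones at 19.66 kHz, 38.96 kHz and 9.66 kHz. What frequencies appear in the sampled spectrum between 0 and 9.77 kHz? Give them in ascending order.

0.12 kHz, 9.66 kHz

fs/2 = 9.77 kHz.
19.66 kHz mod fs = 0.12 kHz.
0.12 kHz ≤ fs/2 = 9.77 kHz, appears at 0.12 kHz.
38.96 kHz mod fs = 19.42 kHz.
19.42 kHz > fs/2 = 9.77 kHz, folds to fs − 19.42 kHz = 0.12 kHz.
9.66 kHz ≤ fs/2 = 9.77 kHz, passes unchanged.
Distinct values: {0.12 kHz, 9.66 kHz}.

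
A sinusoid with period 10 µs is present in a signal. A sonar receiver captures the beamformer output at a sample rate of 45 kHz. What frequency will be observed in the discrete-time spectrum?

T = 10 µs → f = 1/T = 100 kHz.
100 kHz mod fs = 10 kHz.
10 kHz ≤ fs/2 = 22.5 kHz, appears at 10 kHz.

10 kHz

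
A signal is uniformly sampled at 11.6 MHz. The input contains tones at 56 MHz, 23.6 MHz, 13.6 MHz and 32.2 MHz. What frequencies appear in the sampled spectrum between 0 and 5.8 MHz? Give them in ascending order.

0.4 MHz, 2 MHz, 2.6 MHz

fs/2 = 5.8 MHz.
56 MHz mod fs = 9.6 MHz.
9.6 MHz > fs/2 = 5.8 MHz, folds to fs − 9.6 MHz = 2 MHz.
23.6 MHz mod fs = 0.4 MHz.
0.4 MHz ≤ fs/2 = 5.8 MHz, appears at 0.4 MHz.
13.6 MHz mod fs = 2 MHz.
2 MHz ≤ fs/2 = 5.8 MHz, appears at 2 MHz.
32.2 MHz mod fs = 9 MHz.
9 MHz > fs/2 = 5.8 MHz, folds to fs − 9 MHz = 2.6 MHz.
Distinct values: {0.4 MHz, 2 MHz, 2.6 MHz}.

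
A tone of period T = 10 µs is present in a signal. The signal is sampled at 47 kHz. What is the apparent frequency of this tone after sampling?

T = 10 µs → f = 1/T = 100 kHz.
100 kHz mod fs = 6 kHz.
6 kHz ≤ fs/2 = 23.5 kHz, appears at 6 kHz.

6 kHz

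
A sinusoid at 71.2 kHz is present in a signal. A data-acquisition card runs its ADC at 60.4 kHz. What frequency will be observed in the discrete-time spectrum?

10.8 kHz

71.2 kHz mod fs = 10.8 kHz.
10.8 kHz ≤ fs/2 = 30.2 kHz, appears at 10.8 kHz.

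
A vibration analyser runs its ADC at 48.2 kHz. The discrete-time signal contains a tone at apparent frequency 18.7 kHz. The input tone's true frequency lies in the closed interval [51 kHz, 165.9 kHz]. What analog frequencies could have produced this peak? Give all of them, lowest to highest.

66.9 kHz, 77.7 kHz, 115.1 kHz, 125.9 kHz, 163.3 kHz

Frequencies that alias to 18.7 kHz are k·fs ± 18.7 kHz for integer k ≥ 0.
k=0: 18.7 kHz.
k=1: 29.5 kHz, 66.9 kHz.
k=2: 77.7 kHz, 115.1 kHz.
k=3: 125.9 kHz, 163.3 kHz.
k=4: 174.1 kHz, 211.5 kHz.
Within [51 kHz, 165.9 kHz]: 66.9 kHz, 77.7 kHz, 115.1 kHz, 125.9 kHz, 163.3 kHz.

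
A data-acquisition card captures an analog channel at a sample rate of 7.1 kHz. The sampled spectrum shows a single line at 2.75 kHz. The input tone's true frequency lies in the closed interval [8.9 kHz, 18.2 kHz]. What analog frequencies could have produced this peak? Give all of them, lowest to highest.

Frequencies that alias to 2.75 kHz are k·fs ± 2.75 kHz for integer k ≥ 0.
k=0: 2.75 kHz.
k=1: 4.35 kHz, 9.85 kHz.
k=2: 11.45 kHz, 16.95 kHz.
k=3: 18.55 kHz, 24.05 kHz.
Within [8.9 kHz, 18.2 kHz]: 9.85 kHz, 11.45 kHz, 16.95 kHz.

9.85 kHz, 11.45 kHz, 16.95 kHz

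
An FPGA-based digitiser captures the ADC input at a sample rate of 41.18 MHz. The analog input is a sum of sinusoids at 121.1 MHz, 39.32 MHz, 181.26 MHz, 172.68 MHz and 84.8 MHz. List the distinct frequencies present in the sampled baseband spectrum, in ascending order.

fs/2 = 20.59 MHz.
121.1 MHz mod fs = 38.74 MHz.
38.74 MHz > fs/2 = 20.59 MHz, folds to fs − 38.74 MHz = 2.44 MHz.
39.32 MHz > fs/2 = 20.59 MHz, folds to fs − 39.32 MHz = 1.86 MHz.
181.26 MHz mod fs = 16.54 MHz.
16.54 MHz ≤ fs/2 = 20.59 MHz, appears at 16.54 MHz.
172.68 MHz mod fs = 7.96 MHz.
7.96 MHz ≤ fs/2 = 20.59 MHz, appears at 7.96 MHz.
84.8 MHz mod fs = 2.44 MHz.
2.44 MHz ≤ fs/2 = 20.59 MHz, appears at 2.44 MHz.
Distinct values: {1.86 MHz, 2.44 MHz, 7.96 MHz, 16.54 MHz}.

1.86 MHz, 2.44 MHz, 7.96 MHz, 16.54 MHz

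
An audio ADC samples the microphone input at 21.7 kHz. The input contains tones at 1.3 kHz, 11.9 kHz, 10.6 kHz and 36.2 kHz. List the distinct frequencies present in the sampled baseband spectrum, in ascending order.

1.3 kHz, 7.2 kHz, 9.8 kHz, 10.6 kHz

fs/2 = 10.85 kHz.
1.3 kHz ≤ fs/2 = 10.85 kHz, passes unchanged.
11.9 kHz > fs/2 = 10.85 kHz, folds to fs − 11.9 kHz = 9.8 kHz.
10.6 kHz ≤ fs/2 = 10.85 kHz, passes unchanged.
36.2 kHz mod fs = 14.5 kHz.
14.5 kHz > fs/2 = 10.85 kHz, folds to fs − 14.5 kHz = 7.2 kHz.
Distinct values: {1.3 kHz, 7.2 kHz, 9.8 kHz, 10.6 kHz}.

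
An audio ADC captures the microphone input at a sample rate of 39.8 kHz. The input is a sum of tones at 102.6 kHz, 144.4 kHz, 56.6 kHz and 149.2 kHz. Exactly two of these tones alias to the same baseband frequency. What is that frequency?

fs/2 = 19.9 kHz.
102.6 kHz mod fs = 23 kHz.
23 kHz > fs/2 = 19.9 kHz, folds to fs − 23 kHz = 16.8 kHz.
144.4 kHz mod fs = 25 kHz.
25 kHz > fs/2 = 19.9 kHz, folds to fs − 25 kHz = 14.8 kHz.
56.6 kHz mod fs = 16.8 kHz.
16.8 kHz ≤ fs/2 = 19.9 kHz, appears at 16.8 kHz.
149.2 kHz mod fs = 29.8 kHz.
29.8 kHz > fs/2 = 19.9 kHz, folds to fs − 29.8 kHz = 10 kHz.
56.6 kHz and 102.6 kHz both map to 16.8 kHz.

16.8 kHz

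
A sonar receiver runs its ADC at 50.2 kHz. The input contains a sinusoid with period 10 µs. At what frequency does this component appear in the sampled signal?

T = 10 µs → f = 1/T = 100 kHz.
100 kHz mod fs = 49.8 kHz.
49.8 kHz > fs/2 = 25.1 kHz, folds to fs − 49.8 kHz = 0.4 kHz.

0.4 kHz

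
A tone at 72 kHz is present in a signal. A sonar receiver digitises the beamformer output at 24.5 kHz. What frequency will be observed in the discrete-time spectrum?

1.5 kHz

72 kHz mod fs = 23 kHz.
23 kHz > fs/2 = 12.25 kHz, folds to fs − 23 kHz = 1.5 kHz.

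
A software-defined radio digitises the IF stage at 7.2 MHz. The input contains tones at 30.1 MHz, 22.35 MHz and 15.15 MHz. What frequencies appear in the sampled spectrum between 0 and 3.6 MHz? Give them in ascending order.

0.75 MHz, 1.3 MHz

fs/2 = 3.6 MHz.
30.1 MHz mod fs = 1.3 MHz.
1.3 MHz ≤ fs/2 = 3.6 MHz, appears at 1.3 MHz.
22.35 MHz mod fs = 0.75 MHz.
0.75 MHz ≤ fs/2 = 3.6 MHz, appears at 0.75 MHz.
15.15 MHz mod fs = 0.75 MHz.
0.75 MHz ≤ fs/2 = 3.6 MHz, appears at 0.75 MHz.
Distinct values: {0.75 MHz, 1.3 MHz}.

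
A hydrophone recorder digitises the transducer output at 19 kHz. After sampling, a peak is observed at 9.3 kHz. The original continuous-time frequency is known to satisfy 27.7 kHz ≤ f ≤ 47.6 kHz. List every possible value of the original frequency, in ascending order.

28.3 kHz, 28.7 kHz, 47.3 kHz

Frequencies that alias to 9.3 kHz are k·fs ± 9.3 kHz for integer k ≥ 0.
k=0: 9.3 kHz.
k=1: 9.7 kHz, 28.3 kHz.
k=2: 28.7 kHz, 47.3 kHz.
k=3: 47.7 kHz, 66.3 kHz.
Within [27.7 kHz, 47.6 kHz]: 28.3 kHz, 28.7 kHz, 47.3 kHz.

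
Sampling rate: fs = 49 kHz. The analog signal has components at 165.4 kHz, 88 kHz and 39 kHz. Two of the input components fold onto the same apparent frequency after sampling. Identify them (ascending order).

fs/2 = 24.5 kHz.
165.4 kHz mod fs = 18.4 kHz.
18.4 kHz ≤ fs/2 = 24.5 kHz, appears at 18.4 kHz.
88 kHz mod fs = 39 kHz.
39 kHz > fs/2 = 24.5 kHz, folds to fs − 39 kHz = 10 kHz.
39 kHz > fs/2 = 24.5 kHz, folds to fs − 39 kHz = 10 kHz.
39 kHz and 88 kHz both map to 10 kHz.

39 kHz, 88 kHz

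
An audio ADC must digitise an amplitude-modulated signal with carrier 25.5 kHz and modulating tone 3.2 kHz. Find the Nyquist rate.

57.4 kHz

AM sidebands sit at fc ± fm = 22.3 kHz and 28.7 kHz.
Highest-frequency component: 28.7 kHz.
Nyquist rate = 2 × 28.7 kHz = 57.4 kHz.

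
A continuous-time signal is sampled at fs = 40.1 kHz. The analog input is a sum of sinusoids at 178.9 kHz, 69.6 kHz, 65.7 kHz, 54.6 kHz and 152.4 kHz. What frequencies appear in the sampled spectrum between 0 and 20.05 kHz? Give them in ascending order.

fs/2 = 20.05 kHz.
178.9 kHz mod fs = 18.5 kHz.
18.5 kHz ≤ fs/2 = 20.05 kHz, appears at 18.5 kHz.
69.6 kHz mod fs = 29.5 kHz.
29.5 kHz > fs/2 = 20.05 kHz, folds to fs − 29.5 kHz = 10.6 kHz.
65.7 kHz mod fs = 25.6 kHz.
25.6 kHz > fs/2 = 20.05 kHz, folds to fs − 25.6 kHz = 14.5 kHz.
54.6 kHz mod fs = 14.5 kHz.
14.5 kHz ≤ fs/2 = 20.05 kHz, appears at 14.5 kHz.
152.4 kHz mod fs = 32.1 kHz.
32.1 kHz > fs/2 = 20.05 kHz, folds to fs − 32.1 kHz = 8 kHz.
Distinct values: {8 kHz, 10.6 kHz, 14.5 kHz, 18.5 kHz}.

8 kHz, 10.6 kHz, 14.5 kHz, 18.5 kHz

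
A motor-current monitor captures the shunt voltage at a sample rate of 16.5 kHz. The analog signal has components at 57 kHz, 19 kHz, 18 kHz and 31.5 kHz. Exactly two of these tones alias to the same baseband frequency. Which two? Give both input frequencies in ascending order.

18 kHz, 31.5 kHz

fs/2 = 8.25 kHz.
57 kHz mod fs = 7.5 kHz.
7.5 kHz ≤ fs/2 = 8.25 kHz, appears at 7.5 kHz.
19 kHz mod fs = 2.5 kHz.
2.5 kHz ≤ fs/2 = 8.25 kHz, appears at 2.5 kHz.
18 kHz mod fs = 1.5 kHz.
1.5 kHz ≤ fs/2 = 8.25 kHz, appears at 1.5 kHz.
31.5 kHz mod fs = 15 kHz.
15 kHz > fs/2 = 8.25 kHz, folds to fs − 15 kHz = 1.5 kHz.
18 kHz and 31.5 kHz both map to 1.5 kHz.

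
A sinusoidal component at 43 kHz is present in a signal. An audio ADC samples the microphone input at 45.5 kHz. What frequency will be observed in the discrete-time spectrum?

2.5 kHz

43 kHz > fs/2 = 22.75 kHz, folds to fs − 43 kHz = 2.5 kHz.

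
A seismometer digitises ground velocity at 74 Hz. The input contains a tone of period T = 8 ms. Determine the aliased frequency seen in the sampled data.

23 Hz

T = 8 ms → f = 1/T = 125 Hz.
125 Hz mod fs = 51 Hz.
51 Hz > fs/2 = 37 Hz, folds to fs − 51 Hz = 23 Hz.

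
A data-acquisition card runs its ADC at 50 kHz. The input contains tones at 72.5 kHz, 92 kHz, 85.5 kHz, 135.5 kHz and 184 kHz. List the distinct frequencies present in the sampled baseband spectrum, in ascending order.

fs/2 = 25 kHz.
72.5 kHz mod fs = 22.5 kHz.
22.5 kHz ≤ fs/2 = 25 kHz, appears at 22.5 kHz.
92 kHz mod fs = 42 kHz.
42 kHz > fs/2 = 25 kHz, folds to fs − 42 kHz = 8 kHz.
85.5 kHz mod fs = 35.5 kHz.
35.5 kHz > fs/2 = 25 kHz, folds to fs − 35.5 kHz = 14.5 kHz.
135.5 kHz mod fs = 35.5 kHz.
35.5 kHz > fs/2 = 25 kHz, folds to fs − 35.5 kHz = 14.5 kHz.
184 kHz mod fs = 34 kHz.
34 kHz > fs/2 = 25 kHz, folds to fs − 34 kHz = 16 kHz.
Distinct values: {8 kHz, 14.5 kHz, 16 kHz, 22.5 kHz}.

8 kHz, 14.5 kHz, 16 kHz, 22.5 kHz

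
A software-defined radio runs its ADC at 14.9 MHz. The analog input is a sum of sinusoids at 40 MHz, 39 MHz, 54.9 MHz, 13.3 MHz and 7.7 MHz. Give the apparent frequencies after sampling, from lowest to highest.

fs/2 = 7.45 MHz.
40 MHz mod fs = 10.2 MHz.
10.2 MHz > fs/2 = 7.45 MHz, folds to fs − 10.2 MHz = 4.7 MHz.
39 MHz mod fs = 9.2 MHz.
9.2 MHz > fs/2 = 7.45 MHz, folds to fs − 9.2 MHz = 5.7 MHz.
54.9 MHz mod fs = 10.2 MHz.
10.2 MHz > fs/2 = 7.45 MHz, folds to fs − 10.2 MHz = 4.7 MHz.
13.3 MHz > fs/2 = 7.45 MHz, folds to fs − 13.3 MHz = 1.6 MHz.
7.7 MHz > fs/2 = 7.45 MHz, folds to fs − 7.7 MHz = 7.2 MHz.
Distinct values: {1.6 MHz, 4.7 MHz, 5.7 MHz, 7.2 MHz}.

1.6 MHz, 4.7 MHz, 5.7 MHz, 7.2 MHz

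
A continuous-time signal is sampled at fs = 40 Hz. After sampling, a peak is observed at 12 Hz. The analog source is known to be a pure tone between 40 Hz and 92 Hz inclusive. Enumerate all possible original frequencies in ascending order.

52 Hz, 68 Hz, 92 Hz

Frequencies that alias to 12 Hz are k·fs ± 12 Hz for integer k ≥ 0.
k=0: 12 Hz.
k=1: 28 Hz, 52 Hz.
k=2: 68 Hz, 92 Hz.
k=3: 108 Hz, 132 Hz.
Within [40 Hz, 92 Hz]: 52 Hz, 68 Hz, 92 Hz.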